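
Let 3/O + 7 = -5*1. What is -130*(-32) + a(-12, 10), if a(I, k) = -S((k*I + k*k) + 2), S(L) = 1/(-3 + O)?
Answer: 54084/13 ≈ 4160.3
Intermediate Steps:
O = -1/4 (O = 3/(-7 - 5*1) = 3/(-7 - 5) = 3/(-12) = 3*(-1/12) = -1/4 ≈ -0.25000)
S(L) = -4/13 (S(L) = 1/(-3 - 1/4) = 1/(-13/4) = -4/13)
a(I, k) = 4/13 (a(I, k) = -1*(-4/13) = 4/13)
-130*(-32) + a(-12, 10) = -130*(-32) + 4/13 = 4160 + 4/13 = 54084/13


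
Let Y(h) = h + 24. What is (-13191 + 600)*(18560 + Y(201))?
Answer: -236521935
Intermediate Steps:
Y(h) = 24 + h
(-13191 + 600)*(18560 + Y(201)) = (-13191 + 600)*(18560 + (24 + 201)) = -12591*(18560 + 225) = -12591*18785 = -236521935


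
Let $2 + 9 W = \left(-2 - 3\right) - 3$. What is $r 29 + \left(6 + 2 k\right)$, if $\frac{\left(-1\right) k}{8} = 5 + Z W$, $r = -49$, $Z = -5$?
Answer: $- \frac{14255}{9} \approx -1583.9$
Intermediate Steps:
$W = - \frac{10}{9}$ ($W = - \frac{2}{9} + \frac{\left(-2 - 3\right) - 3}{9} = - \frac{2}{9} + \frac{-5 - 3}{9} = - \frac{2}{9} + \frac{1}{9} \left(-8\right) = - \frac{2}{9} - \frac{8}{9} = - \frac{10}{9} \approx -1.1111$)
$k = - \frac{760}{9}$ ($k = - 8 \left(5 - - \frac{50}{9}\right) = - 8 \left(5 + \frac{50}{9}\right) = \left(-8\right) \frac{95}{9} = - \frac{760}{9} \approx -84.444$)
$r 29 + \left(6 + 2 k\right) = \left(-49\right) 29 + \left(6 + 2 \left(- \frac{760}{9}\right)\right) = -1421 + \left(6 - \frac{1520}{9}\right) = -1421 - \frac{1466}{9} = - \frac{14255}{9}$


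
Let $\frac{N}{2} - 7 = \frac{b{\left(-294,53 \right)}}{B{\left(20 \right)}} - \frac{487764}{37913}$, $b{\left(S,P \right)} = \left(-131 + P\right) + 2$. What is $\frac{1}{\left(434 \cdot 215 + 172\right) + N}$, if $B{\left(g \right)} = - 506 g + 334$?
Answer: $\frac{185508309}{17339514481148} \approx 1.0699 \cdot 10^{-5}$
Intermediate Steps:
$b{\left(S,P \right)} = -129 + P$
$B{\left(g \right)} = 334 - 506 g$
$N = - \frac{2173260790}{185508309}$ ($N = 14 + 2 \left(\frac{-129 + 53}{334 - 10120} - \frac{487764}{37913}\right) = 14 + 2 \left(- \frac{76}{334 - 10120} - \frac{487764}{37913}\right) = 14 + 2 \left(- \frac{76}{-9786} - \frac{487764}{37913}\right) = 14 + 2 \left(\left(-76\right) \left(- \frac{1}{9786}\right) - \frac{487764}{37913}\right) = 14 + 2 \left(\frac{38}{4893} - \frac{487764}{37913}\right) = 14 + 2 \left(- \frac{2385188558}{185508309}\right) = 14 - \frac{4770377116}{185508309} = - \frac{2173260790}{185508309} \approx -11.715$)
$\frac{1}{\left(434 \cdot 215 + 172\right) + N} = \frac{1}{\left(434 \cdot 215 + 172\right) - \frac{2173260790}{185508309}} = \frac{1}{\left(93310 + 172\right) - \frac{2173260790}{185508309}} = \frac{1}{93482 - \frac{2173260790}{185508309}} = \frac{1}{\frac{17339514481148}{185508309}} = \frac{185508309}{17339514481148}$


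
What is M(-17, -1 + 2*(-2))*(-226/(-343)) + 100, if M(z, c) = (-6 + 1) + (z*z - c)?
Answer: 99614/343 ≈ 290.42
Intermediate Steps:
M(z, c) = -5 + z**2 - c (M(z, c) = -5 + (z**2 - c) = -5 + z**2 - c)
M(-17, -1 + 2*(-2))*(-226/(-343)) + 100 = (-5 + (-17)**2 - (-1 + 2*(-2)))*(-226/(-343)) + 100 = (-5 + 289 - (-1 - 4))*(-226*(-1/343)) + 100 = (-5 + 289 - 1*(-5))*(226/343) + 100 = (-5 + 289 + 5)*(226/343) + 100 = 289*(226/343) + 100 = 65314/343 + 100 = 99614/343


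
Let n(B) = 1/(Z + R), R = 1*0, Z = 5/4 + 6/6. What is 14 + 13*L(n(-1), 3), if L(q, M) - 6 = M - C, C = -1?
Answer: 144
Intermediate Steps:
Z = 9/4 (Z = 5*(¼) + 6*(⅙) = 5/4 + 1 = 9/4 ≈ 2.2500)
R = 0
n(B) = 4/9 (n(B) = 1/(9/4 + 0) = 1/(9/4) = 4/9)
L(q, M) = 7 + M (L(q, M) = 6 + (M - 1*(-1)) = 6 + (M + 1) = 6 + (1 + M) = 7 + M)
14 + 13*L(n(-1), 3) = 14 + 13*(7 + 3) = 14 + 13*10 = 14 + 130 = 144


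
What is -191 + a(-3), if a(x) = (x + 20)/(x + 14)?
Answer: -2084/11 ≈ -189.45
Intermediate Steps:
a(x) = (20 + x)/(14 + x)
-191 + a(-3) = -191 + (20 - 3)/(14 - 3) = -191 + 17/11 = -2084/11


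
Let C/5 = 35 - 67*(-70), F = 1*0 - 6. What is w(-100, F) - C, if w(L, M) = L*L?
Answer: -13625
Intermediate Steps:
F = -6 (F = 0 - 6 = -6)
w(L, M) = L**2
C = 23625 (C = 5*(35 - 67*(-70)) = 5*(35 + 4690) = 5*4725 = 23625)
w(-100, F) - C = (-100)**2 - 1*23625 = 10000 - 23625 = -13625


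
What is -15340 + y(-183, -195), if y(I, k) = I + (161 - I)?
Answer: -15179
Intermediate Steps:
y(I, k) = 161
-15340 + y(-183, -195) = -15340 + 161 = -15179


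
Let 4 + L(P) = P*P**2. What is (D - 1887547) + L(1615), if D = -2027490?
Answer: 4208368334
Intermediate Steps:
L(P) = -4 + P**3 (L(P) = -4 + P*P**2 = -4 + P**3)
(D - 1887547) + L(1615) = (-2027490 - 1887547) + (-4 + 1615**3) = -3915037 + (-4 + 4212283375) = -3915037 + 4212283371 = 4208368334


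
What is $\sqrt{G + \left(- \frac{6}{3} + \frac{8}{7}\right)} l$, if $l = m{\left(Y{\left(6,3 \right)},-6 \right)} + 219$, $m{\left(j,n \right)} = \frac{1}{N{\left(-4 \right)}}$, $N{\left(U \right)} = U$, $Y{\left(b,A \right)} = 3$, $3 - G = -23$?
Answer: $125 \sqrt{77} \approx 1096.9$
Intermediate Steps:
$G = 26$ ($G = 3 - -23 = 3 + 23 = 26$)
$m{\left(j,n \right)} = - \frac{1}{4}$ ($m{\left(j,n \right)} = \frac{1}{-4} = - \frac{1}{4}$)
$l = \frac{875}{4}$ ($l = - \frac{1}{4} + 219 = \frac{875}{4} \approx 218.75$)
$\sqrt{G + \left(- \frac{6}{3} + \frac{8}{7}\right)} l = \sqrt{26 + \left(- \frac{6}{3} + \frac{8}{7}\right)} \frac{875}{4} = \sqrt{26 + \left(\left(-6\right) \frac{1}{3} + 8 \cdot \frac{1}{7}\right)} \frac{875}{4} = \sqrt{26 + \left(-2 + \frac{8}{7}\right)} \frac{875}{4} = \sqrt{26 - \frac{6}{7}} \cdot \frac{875}{4} = \sqrt{\frac{176}{7}} \cdot \frac{875}{4} = \frac{4 \sqrt{77}}{7} \cdot \frac{875}{4} = 125 \sqrt{77}$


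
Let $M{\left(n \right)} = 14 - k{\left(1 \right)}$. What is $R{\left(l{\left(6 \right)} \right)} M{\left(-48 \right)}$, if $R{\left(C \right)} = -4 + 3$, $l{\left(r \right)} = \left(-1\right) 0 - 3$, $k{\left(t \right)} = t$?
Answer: $-13$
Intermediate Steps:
$l{\left(r \right)} = -3$ ($l{\left(r \right)} = 0 - 3 = -3$)
$R{\left(C \right)} = -1$
$M{\left(n \right)} = 13$ ($M{\left(n \right)} = 14 - 1 = 13$)
$R{\left(l{\left(6 \right)} \right)} M{\left(-48 \right)} = \left(-1\right) 13 = -13$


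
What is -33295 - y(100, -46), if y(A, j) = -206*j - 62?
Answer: -42709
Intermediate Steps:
y(A, j) = -62 - 206*j
-33295 - y(100, -46) = -33295 - (-62 - 206*(-46)) = -33295 - (-62 + 9476) = -33295 - 1*9414 = -33295 - 9414 = -42709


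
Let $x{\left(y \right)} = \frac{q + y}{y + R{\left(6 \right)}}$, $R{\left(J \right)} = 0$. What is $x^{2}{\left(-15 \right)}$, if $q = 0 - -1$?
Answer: $\frac{196}{225} \approx 0.87111$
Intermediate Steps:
$q = 1$ ($q = 0 + 1 = 1$)
$x{\left(y \right)} = \frac{1 + y}{y}$ ($x{\left(y \right)} = \frac{1 + y}{y + 0} = \frac{1 + y}{y}$)
$x^{2}{\left(-15 \right)} = \left(\frac{1 - 15}{-15}\right)^{2} = \left(\left(- \frac{1}{15}\right) \left(-14\right)\right)^{2} = \left(\frac{14}{15}\right)^{2} = \frac{196}{225}$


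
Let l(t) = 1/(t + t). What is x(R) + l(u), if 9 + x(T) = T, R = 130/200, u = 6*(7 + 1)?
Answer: -4003/480 ≈ -8.3396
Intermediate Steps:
u = 48 (u = 6*8 = 48)
l(t) = 1/(2*t)
R = 13/20 (R = 130*(1/200) = 13/20 ≈ 0.65000)
x(T) = -9 + T
x(R) + l(u) = (-9 + 13/20) + (½)/48 = -167/20 + (½)*(1/48) = -167/20 + 1/96 = -4003/480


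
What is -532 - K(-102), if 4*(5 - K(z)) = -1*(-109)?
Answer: -2039/4 ≈ -509.75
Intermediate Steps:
K(z) = -89/4 (K(z) = 5 - (-1)*(-109)/4 = 5 - ¼*109 = 5 - 109/4 = -89/4)
-532 - K(-102) = -532 - 1*(-89/4) = -532 + 89/4 = -2039/4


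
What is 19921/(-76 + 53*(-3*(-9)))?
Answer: 19921/1355 ≈ 14.702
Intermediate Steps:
19921/(-76 + 53*(-3*(-9))) = 19921/(-76 + 53*27) = 19921/(-76 + 1431) = 19921/1355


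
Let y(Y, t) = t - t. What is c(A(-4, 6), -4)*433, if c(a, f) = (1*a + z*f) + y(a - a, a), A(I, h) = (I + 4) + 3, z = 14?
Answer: -22949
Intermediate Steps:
A(I, h) = 7 + I (A(I, h) = (4 + I) + 3 = 7 + I)
y(Y, t) = 0
c(a, f) = a + 14*f (c(a, f) = (1*a + 14*f) + 0 = (a + 14*f) + 0 = a + 14*f)
c(A(-4, 6), -4)*433 = ((7 - 4) + 14*(-4))*433 = (3 - 56)*433 = -53*433 = -22949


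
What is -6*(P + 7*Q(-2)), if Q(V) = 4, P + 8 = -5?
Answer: -90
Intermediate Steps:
P = -13 (P = -8 - 5 = -13)
-6*(P + 7*Q(-2)) = -6*(-13 + 7*4) = -6*(-13 + 28) = -6*15 = -90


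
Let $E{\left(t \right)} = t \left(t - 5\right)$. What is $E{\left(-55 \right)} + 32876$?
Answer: $36176$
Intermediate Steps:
$E{\left(t \right)} = t \left(-5 + t\right)$
$E{\left(-55 \right)} + 32876 = - 55 \left(-5 - 55\right) + 32876 = \left(-55\right) \left(-60\right) + 32876 = 3300 + 32876 = 36176$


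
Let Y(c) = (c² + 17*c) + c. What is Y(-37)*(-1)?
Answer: -703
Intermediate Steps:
Y(c) = c² + 18*c
Y(-37)*(-1) = -37*(18 - 37)*(-1) = -37*(-19)*(-1) = 703*(-1) = -703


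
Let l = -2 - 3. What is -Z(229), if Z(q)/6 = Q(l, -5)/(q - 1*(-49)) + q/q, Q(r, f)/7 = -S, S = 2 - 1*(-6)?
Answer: -666/139 ≈ -4.7914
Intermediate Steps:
S = 8 (S = 2 + 6 = 8)
l = -5
Q(r, f) = -56 (Q(r, f) = 7*(-1*8) = 7*(-8) = -56)
Z(q) = 6 - 336/(49 + q) (Z(q) = 6*(-56/(q - 1*(-49)) + q/q) = 6*(-56/(q + 49) + 1) = 6*(-56/(49 + q) + 1) = 6*(1 - 56/(49 + q)) = 6 - 336/(49 + q))
-Z(229) = -6*(-7 + 229)/(49 + 229) = -6*222/278 = -1*666/139 = -666/139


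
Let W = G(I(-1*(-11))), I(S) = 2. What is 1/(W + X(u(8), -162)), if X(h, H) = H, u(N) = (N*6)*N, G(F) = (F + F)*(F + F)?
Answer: -1/146 ≈ -0.0068493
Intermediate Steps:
G(F) = 4*F² (G(F) = (2*F)*(2*F) = 4*F²)
u(N) = 6*N² (u(N) = (6*N)*N = 6*N²)
W = 16 (W = 4*2² = 4*4 = 16)
1/(W + X(u(8), -162)) = 1/(16 - 162) = 1/(-146) = -1/146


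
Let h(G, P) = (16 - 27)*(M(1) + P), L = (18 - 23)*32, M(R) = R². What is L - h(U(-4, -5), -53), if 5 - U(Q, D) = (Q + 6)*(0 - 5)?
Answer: -732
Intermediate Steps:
U(Q, D) = 35 + 5*Q (U(Q, D) = 5 - (Q + 6)*(0 - 5) = 5 - (6 + Q)*(-5) = 5 - (-30 - 5*Q) = 5 + (30 + 5*Q) = 35 + 5*Q)
L = -160 (L = -5*32 = -160)
h(G, P) = -11 - 11*P (h(G, P) = (16 - 27)*(1² + P) = -11*(1 + P) = -11 - 11*P)
L - h(U(-4, -5), -53) = -160 - (-11 - 11*(-53)) = -160 - (-11 + 583) = -160 - 1*572 = -160 - 572 = -732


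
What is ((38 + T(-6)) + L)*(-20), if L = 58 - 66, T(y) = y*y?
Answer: -1320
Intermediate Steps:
T(y) = y²
L = -8
((38 + T(-6)) + L)*(-20) = ((38 + (-6)²) - 8)*(-20) = ((38 + 36) - 8)*(-20) = (74 - 8)*(-20) = 66*(-20) = -1320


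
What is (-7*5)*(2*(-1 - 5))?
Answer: 420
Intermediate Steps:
(-7*5)*(2*(-1 - 5)) = -70*(-6) = -35*(-12) = 420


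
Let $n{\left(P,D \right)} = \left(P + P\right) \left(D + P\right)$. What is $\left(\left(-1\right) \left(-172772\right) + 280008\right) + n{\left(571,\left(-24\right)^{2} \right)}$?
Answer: $1762654$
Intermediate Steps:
$n{\left(P,D \right)} = 2 P \left(D + P\right)$
$\left(\left(-1\right) \left(-172772\right) + 280008\right) + n{\left(571,\left(-24\right)^{2} \right)} = \left(\left(-1\right) \left(-172772\right) + 280008\right) + 2 \cdot 571 \left(\left(-24\right)^{2} + 571\right) = \left(172772 + 280008\right) + 2 \cdot 571 \left(576 + 571\right) = 452780 + 2 \cdot 571 \cdot 1147 = 452780 + 1309874 = 1762654$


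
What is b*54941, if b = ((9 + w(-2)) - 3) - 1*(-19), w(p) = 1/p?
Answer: 2692109/2 ≈ 1.3461e+6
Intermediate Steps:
b = 49/2 (b = ((9 + 1/(-2)) - 3) - 1*(-19) = ((9 - ½) - 3) + 19 = (17/2 - 3) + 19 = 11/2 + 19 = 49/2 ≈ 24.500)
b*54941 = (49/2)*54941 = 2692109/2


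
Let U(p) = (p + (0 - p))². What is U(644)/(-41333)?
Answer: 0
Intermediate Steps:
U(p) = 0 (U(p) = (p - p)² = 0² = 0)
U(644)/(-41333) = 0/(-41333) = 0*(-1/41333) = 0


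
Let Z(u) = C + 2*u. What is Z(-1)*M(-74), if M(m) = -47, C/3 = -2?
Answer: 376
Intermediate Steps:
C = -6 (C = 3*(-2) = -6)
Z(u) = -6 + 2*u
Z(-1)*M(-74) = (-6 + 2*(-1))*(-47) = (-6 - 2)*(-47) = -8*(-47) = 376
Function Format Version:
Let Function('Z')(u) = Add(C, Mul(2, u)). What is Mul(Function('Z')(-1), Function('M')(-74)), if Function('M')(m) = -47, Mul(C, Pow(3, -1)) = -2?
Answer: 376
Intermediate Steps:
C = -6 (C = Mul(3, -2) = -6)
Function('Z')(u) = Add(-6, Mul(2, u))
Mul(Function('Z')(-1), Function('M')(-74)) = Mul(Add(-6, Mul(2, -1)), -47) = Mul(Add(-6, -2), -47) = Mul(-8, -47) = 376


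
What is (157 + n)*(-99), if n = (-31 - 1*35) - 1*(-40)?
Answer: -12969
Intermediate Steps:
n = -26 (n = (-31 - 35) + 40 = -66 + 40 = -26)
(157 + n)*(-99) = (157 - 26)*(-99) = 131*(-99) = -12969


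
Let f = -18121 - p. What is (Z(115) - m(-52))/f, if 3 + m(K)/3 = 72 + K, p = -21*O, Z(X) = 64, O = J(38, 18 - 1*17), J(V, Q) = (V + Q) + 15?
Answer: -13/16987 ≈ -0.00076529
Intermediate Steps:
J(V, Q) = 15 + Q + V (J(V, Q) = (Q + V) + 15 = 15 + Q + V)
O = 54 (O = 15 + (18 - 1*17) + 38 = 15 + (18 - 17) + 38 = 15 + 1 + 38 = 54)
p = -1134 (p = -21*54 = -1134)
f = -16987 (f = -18121 - 1*(-1134) = -18121 + 1134 = -16987)
m(K) = 207 + 3*K (m(K) = -9 + 3*(72 + K) = -9 + (216 + 3*K) = 207 + 3*K)
(Z(115) - m(-52))/f = (64 - (207 + 3*(-52)))/(-16987) = (64 - (207 - 156))*(-1/16987) = (64 - 1*51)*(-1/16987) = (64 - 51)*(-1/16987) = 13*(-1/16987) = -13/16987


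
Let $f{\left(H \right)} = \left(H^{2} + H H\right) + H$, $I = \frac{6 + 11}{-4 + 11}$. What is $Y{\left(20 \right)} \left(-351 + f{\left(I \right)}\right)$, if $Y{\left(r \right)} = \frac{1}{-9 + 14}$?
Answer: $- \frac{16502}{245} \approx -67.355$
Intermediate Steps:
$I = \frac{17}{7} \approx 2.4286$
$Y{\left(r \right)} = \frac{1}{5}$
$f{\left(H \right)} = H + 2 H^{2}$ ($f{\left(H \right)} = \left(H^{2} + H^{2}\right) + H = 2 H^{2} + H = H + 2 H^{2}$)
$Y{\left(20 \right)} \left(-351 + f{\left(I \right)}\right) = \frac{-351 + \frac{17 \left(1 + 2 \cdot \frac{17}{7}\right)}{7}}{5} = \frac{-351 + \frac{17 \left(1 + \frac{34}{7}\right)}{7}}{5} = \frac{-351 + \frac{17}{7} \cdot \frac{41}{7}}{5} = \frac{-351 + \frac{697}{49}}{5} = \frac{1}{5} \left(- \frac{16502}{49}\right) = - \frac{16502}{245}$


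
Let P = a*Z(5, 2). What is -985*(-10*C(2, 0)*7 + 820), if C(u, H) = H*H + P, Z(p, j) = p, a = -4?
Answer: -2186700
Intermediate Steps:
P = -20 (P = -4*5 = -20)
C(u, H) = -20 + H**2 (C(u, H) = H*H - 20 = H**2 - 20 = -20 + H**2)
-985*(-10*C(2, 0)*7 + 820) = -985*(-10*(-20 + 0**2)*7 + 820) = -985*(-10*(-20 + 0)*7 + 820) = -985*(-10*(-20)*7 + 820) = -985*(200*7 + 820) = -985*(1400 + 820) = -985*2220 = -2186700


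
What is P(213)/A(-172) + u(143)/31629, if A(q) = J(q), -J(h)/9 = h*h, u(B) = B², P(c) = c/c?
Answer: 139606085/215933616 ≈ 0.64652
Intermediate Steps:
P(c) = 1
J(h) = -9*h² (J(h) = -9*h*h = -9*h²)
A(q) = -9*q²
P(213)/A(-172) + u(143)/31629 = 1/(-9*(-172)²) + 143²/31629 = 1/(-9*29584) + 20449*(1/31629) = 1/(-266256) + 1573/2433 = 1*(-1/266256) + 1573/2433 = -1/266256 + 1573/2433 = 139606085/215933616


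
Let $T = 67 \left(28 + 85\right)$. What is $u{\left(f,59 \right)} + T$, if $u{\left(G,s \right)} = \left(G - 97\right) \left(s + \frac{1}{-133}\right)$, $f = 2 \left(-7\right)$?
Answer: $\frac{136037}{133} \approx 1022.8$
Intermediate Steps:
$f = -14$
$u{\left(G,s \right)} = \left(-97 + G\right) \left(- \frac{1}{133} + s\right)$ ($u{\left(G,s \right)} = \left(-97 + G\right) \left(s - \frac{1}{133}\right) = \left(-97 + G\right) \left(- \frac{1}{133} + s\right)$)
$T = 7571$ ($T = 67 \cdot 113 = 7571$)
$u{\left(f,59 \right)} + T = \left(\frac{97}{133} - 5723 - - \frac{2}{19} - 826\right) + 7571 = \left(\frac{97}{133} - 5723 + \frac{2}{19} - 826\right) + 7571 = - \frac{870906}{133} + 7571 = \frac{136037}{133}$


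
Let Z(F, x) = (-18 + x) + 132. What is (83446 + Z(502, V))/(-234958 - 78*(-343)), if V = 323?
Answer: -83883/208204 ≈ -0.40289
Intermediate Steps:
Z(F, x) = 114 + x
(83446 + Z(502, V))/(-234958 - 78*(-343)) = (83446 + (114 + 323))/(-234958 - 78*(-343)) = (83446 + 437)/(-234958 + 26754) = 83883/(-208204) = 83883*(-1/208204) = -83883/208204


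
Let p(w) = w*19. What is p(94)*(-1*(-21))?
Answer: 37506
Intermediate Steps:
p(w) = 19*w
p(94)*(-1*(-21)) = (19*94)*(-1*(-21)) = 1786*21 = 37506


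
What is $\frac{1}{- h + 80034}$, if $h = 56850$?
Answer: $\frac{1}{23184} \approx 4.3133 \cdot 10^{-5}$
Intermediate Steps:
$\frac{1}{- h + 80034} = \frac{1}{\left(-1\right) 56850 + 80034} = \frac{1}{-56850 + 80034} = \frac{1}{23184}$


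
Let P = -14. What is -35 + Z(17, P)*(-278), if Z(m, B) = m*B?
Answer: 66129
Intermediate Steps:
Z(m, B) = B*m
-35 + Z(17, P)*(-278) = -35 - 14*17*(-278) = -35 - 238*(-278) = -35 + 66164 = 66129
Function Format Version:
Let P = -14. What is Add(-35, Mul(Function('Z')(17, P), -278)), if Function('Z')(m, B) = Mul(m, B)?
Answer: 66129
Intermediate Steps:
Function('Z')(m, B) = Mul(B, m)
Add(-35, Mul(Function('Z')(17, P), -278)) = Add(-35, Mul(Mul(-14, 17), -278)) = Add(-35, Mul(-238, -278)) = Add(-35, 66164) = 66129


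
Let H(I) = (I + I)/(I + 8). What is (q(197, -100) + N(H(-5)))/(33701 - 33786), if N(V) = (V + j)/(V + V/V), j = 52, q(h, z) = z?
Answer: 846/595 ≈ 1.4218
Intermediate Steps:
H(I) = 2*I/(8 + I) (H(I) = (2*I)/(8 + I) = 2*I/(8 + I))
N(V) = (52 + V)/(1 + V) (N(V) = (V + 52)/(V + V/V) = (52 + V)/(V + 1) = (52 + V)/(1 + V))
(q(197, -100) + N(H(-5)))/(33701 - 33786) = (-100 + (52 + 2*(-5)/(8 - 5))/(1 + 2*(-5)/(8 - 5)))/(33701 - 33786) = (-100 + (52 + 2*(-5)/3)/(1 + 2*(-5)/3))/(-85) = (-100 + (52 + 2*(-5)*(1/3))/(1 + 2*(-5)*(1/3)))*(-1/85) = (-100 + (52 - 10/3)/(1 - 10/3))*(-1/85) = (-100 + (146/3)/(-7/3))*(-1/85) = (-100 - 3/7*146/3)*(-1/85) = (-100 - 146/7)*(-1/85) = -846/7*(-1/85) = 846/595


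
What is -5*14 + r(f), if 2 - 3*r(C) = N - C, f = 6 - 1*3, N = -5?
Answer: -200/3 ≈ -66.667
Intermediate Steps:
f = 3 (f = 6 - 3 = 3)
r(C) = 7/3 + C/3 (r(C) = ⅔ - (-5 - C)/3 = ⅔ + (5/3 + C/3) = 7/3 + C/3)
-5*14 + r(f) = -5*14 + (7/3 + (⅓)*3) = -70 + (7/3 + 1) = -70 + 10/3 = -200/3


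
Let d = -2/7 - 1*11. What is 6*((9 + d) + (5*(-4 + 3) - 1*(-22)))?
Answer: 618/7 ≈ 88.286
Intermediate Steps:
d = -79/7 (d = -2*1/7 - 11 = -2/7 - 11 = -79/7 ≈ -11.286)
6*((9 + d) + (5*(-4 + 3) - 1*(-22))) = 6*((9 - 79/7) + (5*(-4 + 3) - 1*(-22))) = 6*(-16/7 + (5*(-1) + 22)) = 6*(-16/7 + (-5 + 22)) = 6*(-16/7 + 17) = 6*(103/7) = 618/7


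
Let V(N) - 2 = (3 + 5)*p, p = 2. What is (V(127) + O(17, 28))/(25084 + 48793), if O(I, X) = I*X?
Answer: 494/73877 ≈ 0.0066868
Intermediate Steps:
V(N) = 18 (V(N) = 2 + (3 + 5)*2 = 2 + 8*2 = 2 + 16 = 18)
(V(127) + O(17, 28))/(25084 + 48793) = (18 + 17*28)/(25084 + 48793) = (18 + 476)/73877 = 494*(1/73877) = 494/73877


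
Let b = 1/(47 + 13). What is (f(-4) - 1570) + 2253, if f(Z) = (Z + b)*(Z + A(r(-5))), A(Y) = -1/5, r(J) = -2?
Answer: 69973/100 ≈ 699.73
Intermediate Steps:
b = 1/60 ≈ 0.016667
A(Y) = -⅕ (A(Y) = -1*⅕ = -⅕)
f(Z) = (-⅕ + Z)*(1/60 + Z) (f(Z) = (Z + 1/60)*(Z - ⅕) = (1/60 + Z)*(-⅕ + Z) = (-⅕ + Z)*(1/60 + Z))
(f(-4) - 1570) + 2253 = ((-1/300 + (-4)² - 11/60*(-4)) - 1570) + 2253 = ((-1/300 + 16 + 11/15) - 1570) + 2253 = (1673/100 - 1570) + 2253 = -155327/100 + 2253 = 69973/100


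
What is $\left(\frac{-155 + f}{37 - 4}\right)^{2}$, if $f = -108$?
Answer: $\frac{69169}{1089} \approx 63.516$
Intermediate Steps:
$\left(\frac{-155 + f}{37 - 4}\right)^{2} = \left(\frac{-155 - 108}{37 - 4}\right)^{2} = \left(- \frac{263}{33}\right)^{2} = \frac{69169}{1089}$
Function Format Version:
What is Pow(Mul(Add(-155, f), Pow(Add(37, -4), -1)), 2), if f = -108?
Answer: Rational(69169, 1089) ≈ 63.516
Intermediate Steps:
Pow(Mul(Add(-155, f), Pow(Add(37, -4), -1)), 2) = Pow(Mul(Add(-155, -108), Pow(Add(37, -4), -1)), 2) = Pow(Mul(-263, Pow(33, -1)), 2) = Pow(Mul(-263, Rational(1, 33)), 2) = Pow(Rational(-263, 33), 2) = Rational(69169, 1089)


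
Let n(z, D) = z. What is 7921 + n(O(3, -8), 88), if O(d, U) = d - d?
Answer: 7921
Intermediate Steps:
O(d, U) = 0
7921 + n(O(3, -8), 88) = 7921 + 0 = 7921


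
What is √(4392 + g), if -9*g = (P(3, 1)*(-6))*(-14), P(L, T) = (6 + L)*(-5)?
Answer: 2*√1203 ≈ 69.369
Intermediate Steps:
P(L, T) = -30 - 5*L
g = 420 (g = -(-30 - 5*3)*(-6)*(-14)/9 = -(-30 - 15)*(-6)*(-14)/9 = -(-45*(-6))*(-14)/9 = -30*(-14) = -⅑*(-3780) = 420)
√(4392 + g) = √(4392 + 420) = √4812 = 2*√1203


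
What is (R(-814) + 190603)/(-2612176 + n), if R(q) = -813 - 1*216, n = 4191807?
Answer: 189574/1579631 ≈ 0.12001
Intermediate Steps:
R(q) = -1029 (R(q) = -813 - 216 = -1029)
(R(-814) + 190603)/(-2612176 + n) = (-1029 + 190603)/(-2612176 + 4191807) = 189574/1579631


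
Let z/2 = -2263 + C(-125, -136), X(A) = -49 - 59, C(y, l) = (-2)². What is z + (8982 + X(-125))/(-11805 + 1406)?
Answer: -46991556/10399 ≈ -4518.9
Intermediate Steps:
C(y, l) = 4
X(A) = -108
z = -4518 (z = 2*(-2263 + 4) = 2*(-2259) = -4518)
z + (8982 + X(-125))/(-11805 + 1406) = -4518 + (8982 - 108)/(-11805 + 1406) = -4518 + 8874/(-10399) = -4518 + 8874*(-1/10399) = -4518 - 8874/10399 = -46991556/10399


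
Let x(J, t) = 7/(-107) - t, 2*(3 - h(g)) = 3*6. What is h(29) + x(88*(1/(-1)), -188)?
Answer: 19467/107 ≈ 181.93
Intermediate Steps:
h(g) = -6 (h(g) = 3 - 3*6/2 = 3 - 1/2*18 = 3 - 9 = -6)
x(J, t) = -7/107 - t (x(J, t) = 7*(-1/107) - t = -7/107 - t)
h(29) + x(88*(1/(-1)), -188) = -6 + (-7/107 - 1*(-188)) = -6 + (-7/107 + 188) = -6 + 20109/107 = 19467/107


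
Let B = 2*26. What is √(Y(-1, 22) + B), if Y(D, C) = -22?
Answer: √30 ≈ 5.4772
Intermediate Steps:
B = 52
√(Y(-1, 22) + B) = √(-22 + 52) = √30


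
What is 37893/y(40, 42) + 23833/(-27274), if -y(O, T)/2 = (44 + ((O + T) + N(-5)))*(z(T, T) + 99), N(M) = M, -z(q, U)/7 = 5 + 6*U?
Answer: -257982427/330015400 ≈ -0.78173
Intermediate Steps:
z(q, U) = -35 - 42*U (z(q, U) = -7*(5 + 6*U) = -35 - 42*U)
y(O, T) = -2*(64 - 42*T)*(39 + O + T) (y(O, T) = -2*(44 + ((O + T) - 5))*((-35 - 42*T) + 99) = -2*(44 + (-5 + O + T))*(64 - 42*T) = -2*(39 + O + T)*(64 - 42*T) = -2*(64 - 42*T)*(39 + O + T))
37893/y(40, 42) + 23833/(-27274) = 37893/(-4992 - 128*40 + 84*42² + 3148*42 + 84*40*42) + 23833/(-27274) = 37893/(-4992 - 5120 + 84*1764 + 132216 + 141120) + 23833*(-1/27274) = 37893/(-4992 - 5120 + 148176 + 132216 + 141120) - 23833/27274 = 37893/411400 - 23833/27274 = 37893*(1/411400) - 23833/27274 = 2229/24200 - 23833/27274 = -257982427/330015400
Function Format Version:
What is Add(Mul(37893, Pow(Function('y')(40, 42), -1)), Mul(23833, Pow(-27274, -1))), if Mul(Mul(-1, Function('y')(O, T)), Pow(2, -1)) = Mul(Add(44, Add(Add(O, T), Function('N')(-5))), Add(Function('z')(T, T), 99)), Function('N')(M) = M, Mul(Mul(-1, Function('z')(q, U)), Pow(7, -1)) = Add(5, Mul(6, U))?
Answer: Rational(-257982427, 330015400) ≈ -0.78173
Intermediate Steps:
Function('z')(q, U) = Add(-35, Mul(-42, U)) (Function('z')(q, U) = Mul(-7, Add(5, Mul(6, U))) = Add(-35, Mul(-42, U)))
Function('y')(O, T) = Mul(-2, Add(64, Mul(-42, T)), Add(39, O, T)) (Function('y')(O, T) = Mul(-2, Mul(Add(44, Add(Add(O, T), -5)), Add(Add(-35, Mul(-42, T)), 99))) = Mul(-2, Mul(Add(44, Add(-5, O, T)), Add(64, Mul(-42, T)))) = Mul(-2, Mul(Add(39, O, T), Add(64, Mul(-42, T)))) = Mul(-2, Mul(Add(64, Mul(-42, T)), Add(39, O, T))) = Mul(-2, Add(64, Mul(-42, T)), Add(39, O, T)))
Add(Mul(37893, Pow(Function('y')(40, 42), -1)), Mul(23833, Pow(-27274, -1))) = Add(Mul(37893, Pow(Add(-4992, Mul(-128, 40), Mul(84, Pow(42, 2)), Mul(3148, 42), Mul(84, 40, 42)), -1)), Mul(23833, Pow(-27274, -1))) = Add(Mul(37893, Pow(Add(-4992, -5120, Mul(84, 1764), 132216, 141120), -1)), Mul(23833, Rational(-1, 27274))) = Add(Mul(37893, Pow(Add(-4992, -5120, 148176, 132216, 141120), -1)), Rational(-23833, 27274)) = Add(Mul(37893, Pow(411400, -1)), Rational(-23833, 27274)) = Add(Mul(37893, Rational(1, 411400)), Rational(-23833, 27274)) = Add(Rational(2229, 24200), Rational(-23833, 27274)) = Rational(-257982427, 330015400)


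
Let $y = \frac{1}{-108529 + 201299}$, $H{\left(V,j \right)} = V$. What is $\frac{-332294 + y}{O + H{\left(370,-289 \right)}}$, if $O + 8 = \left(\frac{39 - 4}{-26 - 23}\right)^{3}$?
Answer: $- \frac{10573631631997}{11507283570} \approx -918.86$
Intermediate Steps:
$y = \frac{1}{92770} \approx 1.0779 \cdot 10^{-5}$
$O = - \frac{2869}{343}$ ($O = -8 + \left(\frac{39 - 4}{-26 - 23}\right)^{3} = -8 + \left(\frac{35}{-49}\right)^{3} = -8 + \left(35 \left(- \frac{1}{49}\right)\right)^{3} = -8 + \left(- \frac{5}{7}\right)^{3} = -8 - \frac{125}{343} = - \frac{2869}{343} \approx -8.3644$)
$\frac{-332294 + y}{O + H{\left(370,-289 \right)}} = \frac{-332294 + \frac{1}{92770}}{- \frac{2869}{343} + 370} = - \frac{30826914379}{92770 \cdot \frac{124041}{343}} = \left(- \frac{30826914379}{92770}\right) \frac{343}{124041} = - \frac{10573631631997}{11507283570}$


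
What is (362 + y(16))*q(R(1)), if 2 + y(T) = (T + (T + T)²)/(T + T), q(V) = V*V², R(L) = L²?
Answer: 785/2 ≈ 392.50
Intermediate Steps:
q(V) = V³
y(T) = -2 + (T + 4*T²)/(2*T) (y(T) = -2 + (T + (T + T)²)/(T + T) = -2 + (T + (2*T)²)/((2*T)) = -2 + (T + 4*T²)*(1/(2*T)) = -2 + (T + 4*T²)/(2*T))
(362 + y(16))*q(R(1)) = (362 + (-3/2 + 2*16))*(1²)³ = (362 + (-3/2 + 32))*1³ = (362 + 61/2)*1 = (785/2)*1 = 785/2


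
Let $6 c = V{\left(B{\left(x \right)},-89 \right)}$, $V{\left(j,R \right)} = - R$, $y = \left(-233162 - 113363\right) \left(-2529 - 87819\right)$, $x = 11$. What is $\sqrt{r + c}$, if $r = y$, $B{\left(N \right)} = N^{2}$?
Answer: $\frac{\sqrt{1127082265734}}{6} \approx 1.7694 \cdot 10^{5}$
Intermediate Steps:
$y = 31307840700$ ($y = \left(-346525\right) \left(-90348\right) = 31307840700$)
$r = 31307840700$
$c = \frac{89}{6}$ ($c = \frac{\left(-1\right) \left(-89\right)}{6} = \frac{1}{6} \cdot 89 = \frac{89}{6} \approx 14.833$)
$\sqrt{r + c} = \sqrt{31307840700 + \frac{89}{6}} = \sqrt{\frac{187847044289}{6}} = \frac{\sqrt{1127082265734}}{6}$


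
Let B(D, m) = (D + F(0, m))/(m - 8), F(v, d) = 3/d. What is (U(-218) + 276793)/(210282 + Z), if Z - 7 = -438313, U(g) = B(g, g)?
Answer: -4545695017/3744762144 ≈ -1.2139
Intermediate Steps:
B(D, m) = (D + 3/m)/(-8 + m) (B(D, m) = (D + 3/m)/(m - 8) = (D + 3/m)/(-8 + m))
U(g) = (3 + g²)/(g*(-8 + g)) (U(g) = (3 + g*g)/(g*(-8 + g)) = (3 + g²)/(g*(-8 + g)))
Z = -438306 (Z = 7 - 438313 = -438306)
(U(-218) + 276793)/(210282 + Z) = ((3 + (-218)²)/((-218)*(-8 - 218)) + 276793)/(210282 - 438306) = (-1/218*(3 + 47524)/(-226) + 276793)/(-228024) = (-1/218*(-1/226)*47527 + 276793)*(-1/228024) = (47527/49268 + 276793)*(-1/228024) = (13637085051/49268)*(-1/228024) = -4545695017/3744762144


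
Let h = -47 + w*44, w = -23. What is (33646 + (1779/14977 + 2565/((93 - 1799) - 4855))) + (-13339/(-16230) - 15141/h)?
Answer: 233952729145186589/6950292369030 ≈ 33661.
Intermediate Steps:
h = -1059 (h = -47 - 23*44 = -47 - 1012 = -1059)
(33646 + (1779/14977 + 2565/((93 - 1799) - 4855))) + (-13339/(-16230) - 15141/h) = (33646 + (1779/14977 + 2565/((93 - 1799) - 4855))) + (-13339/(-16230) - 15141/(-1059)) = (33646 + (1779*(1/14977) + 2565/(-1706 - 4855))) + (-13339*(-1/16230) - 15141*(-1/1059)) = (33646 + (1779/14977 + 2565/(-6561))) + (13339/16230 + 5047/353) = (33646 + (1779/14977 + 2565*(-1/6561))) + 86621477/5729190 = (33646 + (1779/14977 - 95/243)) + 86621477/5729190 = (33646 - 990518/3639411) + 86621477/5729190 = 122450631988/3639411 + 86621477/5729190 = 233952729145186589/6950292369030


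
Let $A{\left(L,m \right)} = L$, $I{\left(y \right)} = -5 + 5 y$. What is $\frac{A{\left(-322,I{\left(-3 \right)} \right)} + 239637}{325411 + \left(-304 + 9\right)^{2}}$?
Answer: $\frac{10405}{17932} \approx 0.58025$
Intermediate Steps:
$\frac{A{\left(-322,I{\left(-3 \right)} \right)} + 239637}{325411 + \left(-304 + 9\right)^{2}} = \frac{-322 + 239637}{325411 + \left(-304 + 9\right)^{2}} = \frac{239315}{325411 + \left(-295\right)^{2}} = \frac{239315}{325411 + 87025} = \frac{239315}{412436} = 239315 \cdot \frac{1}{412436} = \frac{10405}{17932}$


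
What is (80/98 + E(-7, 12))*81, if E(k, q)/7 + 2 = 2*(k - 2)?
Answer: -552420/49 ≈ -11274.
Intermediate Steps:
E(k, q) = -42 + 14*k (E(k, q) = -14 + 7*(2*(k - 2)) = -14 + 7*(2*(-2 + k)) = -14 + 7*(-4 + 2*k) = -14 + (-28 + 14*k) = -42 + 14*k)
(80/98 + E(-7, 12))*81 = (80/98 + (-42 + 14*(-7)))*81 = (80*(1/98) + (-42 - 98))*81 = (40/49 - 140)*81 = -6820/49*81 = -552420/49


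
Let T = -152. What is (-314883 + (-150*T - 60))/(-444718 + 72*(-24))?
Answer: 292143/446446 ≈ 0.65438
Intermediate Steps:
(-314883 + (-150*T - 60))/(-444718 + 72*(-24)) = (-314883 + (-150*(-152) - 60))/(-444718 + 72*(-24)) = (-314883 + (22800 - 60))/(-444718 - 1728) = (-314883 + 22740)/(-446446) = -292143*(-1/446446) = 292143/446446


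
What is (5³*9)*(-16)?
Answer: -18000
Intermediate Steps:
(5³*9)*(-16) = (125*9)*(-16) = 1125*(-16) = -18000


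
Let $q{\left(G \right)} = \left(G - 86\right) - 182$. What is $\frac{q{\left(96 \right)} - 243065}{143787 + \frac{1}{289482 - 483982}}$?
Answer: $- \frac{47309596500}{27966571499} \approx -1.6916$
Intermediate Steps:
$q{\left(G \right)} = -268 + G$ ($q{\left(G \right)} = \left(-86 + G\right) - 182 = -268 + G$)
$\frac{q{\left(96 \right)} - 243065}{143787 + \frac{1}{289482 - 483982}} = \frac{\left(-268 + 96\right) - 243065}{143787 + \frac{1}{289482 - 483982}} = \frac{-172 - 243065}{143787 + \frac{1}{-194500}} = - \frac{243237}{143787 - \frac{1}{194500}} = - \frac{243237}{\frac{27966571499}{194500}} = \left(-243237\right) \frac{194500}{27966571499} = - \frac{47309596500}{27966571499}$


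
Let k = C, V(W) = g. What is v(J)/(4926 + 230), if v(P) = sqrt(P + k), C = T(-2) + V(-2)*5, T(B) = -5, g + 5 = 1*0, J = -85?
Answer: I*sqrt(115)/5156 ≈ 0.0020799*I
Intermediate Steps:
g = -5 (g = -5 + 1*0 = -5 + 0 = -5)
V(W) = -5
C = -30 (C = -5 - 5*5 = -5 - 25 = -30)
k = -30
v(P) = sqrt(-30 + P) (v(P) = sqrt(P - 30) = sqrt(-30 + P))
v(J)/(4926 + 230) = sqrt(-30 - 85)/(4926 + 230) = sqrt(-115)/5156 = (I*sqrt(115))*(1/5156) = I*sqrt(115)/5156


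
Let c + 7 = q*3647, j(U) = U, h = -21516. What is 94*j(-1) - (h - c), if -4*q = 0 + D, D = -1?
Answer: 89307/4 ≈ 22327.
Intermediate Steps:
q = ¼ (q = -(0 - 1)/4 = -¼*(-1) = ¼ ≈ 0.25000)
c = 3619/4 (c = -7 + (¼)*3647 = -7 + 3647/4 = 3619/4 ≈ 904.75)
94*j(-1) - (h - c) = 94*(-1) - (-21516 - 1*3619/4) = -94 - (-21516 - 3619/4) = -94 - 1*(-89683/4) = -94 + 89683/4 = 89307/4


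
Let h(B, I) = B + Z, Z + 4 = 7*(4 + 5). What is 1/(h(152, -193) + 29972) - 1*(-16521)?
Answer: 498653344/30183 ≈ 16521.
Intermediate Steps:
Z = 59 (Z = -4 + 7*(4 + 5) = -4 + 7*9 = -4 + 63 = 59)
h(B, I) = 59 + B (h(B, I) = B + 59 = 59 + B)
1/(h(152, -193) + 29972) - 1*(-16521) = 1/((59 + 152) + 29972) - 1*(-16521) = 1/(211 + 29972) + 16521 = 1/30183 + 16521 = 498653344/30183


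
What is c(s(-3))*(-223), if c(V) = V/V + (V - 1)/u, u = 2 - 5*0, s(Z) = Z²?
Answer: -1115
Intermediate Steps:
u = 2 (u = 2 + 0 = 2)
c(V) = ½ + V/2 (c(V) = V/V + (V - 1)/2 = 1 + (-1 + V)*(½) = 1 + (-½ + V/2) = ½ + V/2)
c(s(-3))*(-223) = (½ + (½)*(-3)²)*(-223) = (½ + (½)*9)*(-223) = (½ + 9/2)*(-223) = 5*(-223) = -1115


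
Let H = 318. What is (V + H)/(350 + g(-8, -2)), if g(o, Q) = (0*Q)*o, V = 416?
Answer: 367/175 ≈ 2.0971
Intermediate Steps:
g(o, Q) = 0 (g(o, Q) = 0*o = 0)
(V + H)/(350 + g(-8, -2)) = (416 + 318)/(350 + 0) = 734/350 = 734*(1/350) = 367/175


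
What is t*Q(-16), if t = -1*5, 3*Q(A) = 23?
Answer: -115/3 ≈ -38.333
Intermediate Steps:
Q(A) = 23/3 (Q(A) = (⅓)*23 = 23/3)
t = -5
t*Q(-16) = -5*23/3 = -115/3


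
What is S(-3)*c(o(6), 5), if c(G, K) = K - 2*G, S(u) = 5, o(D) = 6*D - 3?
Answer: -305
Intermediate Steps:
o(D) = -3 + 6*D
S(-3)*c(o(6), 5) = 5*(5 - 2*(-3 + 6*6)) = 5*(5 - 2*(-3 + 36)) = 5*(5 - 2*33) = 5*(5 - 66) = 5*(-61) = -305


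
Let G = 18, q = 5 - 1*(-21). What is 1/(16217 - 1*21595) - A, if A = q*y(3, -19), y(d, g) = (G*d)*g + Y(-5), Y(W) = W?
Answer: 144162667/5378 ≈ 26806.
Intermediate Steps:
q = 26 (q = 5 + 21 = 26)
y(d, g) = -5 + 18*d*g (y(d, g) = (18*d)*g - 5 = 18*d*g - 5 = -5 + 18*d*g)
A = -26806 (A = 26*(-5 + 18*3*(-19)) = 26*(-5 - 1026) = 26*(-1031) = -26806)
1/(16217 - 1*21595) - A = 1/(16217 - 1*21595) - 1*(-26806) = 1/(16217 - 21595) + 26806 = 1/(-5378) + 26806 = -1/5378 + 26806 = 144162667/5378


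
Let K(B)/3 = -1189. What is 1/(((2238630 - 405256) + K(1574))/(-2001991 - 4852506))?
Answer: -6854497/1829807 ≈ -3.7460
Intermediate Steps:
K(B) = -3567 (K(B) = 3*(-1189) = -3567)
1/(((2238630 - 405256) + K(1574))/(-2001991 - 4852506)) = 1/(((2238630 - 405256) - 3567)/(-2001991 - 4852506)) = 1/((1833374 - 3567)/(-6854497)) = 1/(1829807*(-1/6854497)) = 1/(-1829807/6854497) = -6854497/1829807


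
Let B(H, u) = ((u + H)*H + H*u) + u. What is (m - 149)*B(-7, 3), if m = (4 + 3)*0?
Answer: -1490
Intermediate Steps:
B(H, u) = u + H*u + H*(H + u) (B(H, u) = ((H + u)*H + H*u) + u = (H*(H + u) + H*u) + u = (H*u + H*(H + u)) + u = u + H*u + H*(H + u))
m = 0 (m = 7*0 = 0)
(m - 149)*B(-7, 3) = (0 - 149)*(3 + (-7)**2 + 2*(-7)*3) = -149*(3 + 49 - 42) = -149*10 = -1490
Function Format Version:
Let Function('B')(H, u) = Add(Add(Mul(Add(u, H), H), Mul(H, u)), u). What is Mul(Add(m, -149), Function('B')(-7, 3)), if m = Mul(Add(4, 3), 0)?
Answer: -1490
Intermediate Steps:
Function('B')(H, u) = Add(u, Mul(H, u), Mul(H, Add(H, u))) (Function('B')(H, u) = Add(Add(Mul(Add(H, u), H), Mul(H, u)), u) = Add(Add(Mul(H, Add(H, u)), Mul(H, u)), u) = Add(Add(Mul(H, u), Mul(H, Add(H, u))), u) = Add(u, Mul(H, u), Mul(H, Add(H, u))))
m = 0 (m = Mul(7, 0) = 0)
Mul(Add(m, -149), Function('B')(-7, 3)) = Mul(Add(0, -149), Add(3, Pow(-7, 2), Mul(2, -7, 3))) = Mul(-149, Add(3, 49, -42)) = Mul(-149, 10) = -1490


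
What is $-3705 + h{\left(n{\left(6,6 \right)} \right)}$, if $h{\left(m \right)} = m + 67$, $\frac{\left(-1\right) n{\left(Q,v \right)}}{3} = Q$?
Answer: $-3656$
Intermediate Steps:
$n{\left(Q,v \right)} = - 3 Q$
$h{\left(m \right)} = 67 + m$
$-3705 + h{\left(n{\left(6,6 \right)} \right)} = -3705 + \left(67 - 18\right) = -3705 + 49 = -3656$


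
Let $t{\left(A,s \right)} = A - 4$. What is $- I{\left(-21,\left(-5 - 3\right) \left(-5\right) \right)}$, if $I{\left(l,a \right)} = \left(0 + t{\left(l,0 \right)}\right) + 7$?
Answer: $18$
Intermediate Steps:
$t{\left(A,s \right)} = -4 + A$ ($t{\left(A,s \right)} = A - 4 = -4 + A$)
$I{\left(l,a \right)} = 3 + l$ ($I{\left(l,a \right)} = \left(0 + \left(-4 + l\right)\right) + 7 = \left(-4 + l\right) + 7 = 3 + l$)
$- I{\left(-21,\left(-5 - 3\right) \left(-5\right) \right)} = - (3 - 21) = \left(-1\right) \left(-18\right) = 18$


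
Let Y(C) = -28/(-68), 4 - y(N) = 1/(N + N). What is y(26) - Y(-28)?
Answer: 3155/884 ≈ 3.5690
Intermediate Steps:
y(N) = 4 - 1/(2*N) (y(N) = 4 - 1/(N + N) = 4 - 1/(2*N))
Y(C) = 7/17 (Y(C) = -28*(-1/68) = 7/17)
y(26) - Y(-28) = (4 - ½/26) - 1*7/17 = (4 - ½*1/26) - 7/17 = (4 - 1/52) - 7/17 = 207/52 - 7/17 = 3155/884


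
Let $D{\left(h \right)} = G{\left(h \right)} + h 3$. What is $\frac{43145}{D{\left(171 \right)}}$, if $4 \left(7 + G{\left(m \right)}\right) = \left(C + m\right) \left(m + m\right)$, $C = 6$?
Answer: $\frac{86290}{31279} \approx 2.7587$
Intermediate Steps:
$G{\left(m \right)} = -7 + \frac{m \left(6 + m\right)}{2}$ ($G{\left(m \right)} = -7 + \frac{\left(6 + m\right) \left(m + m\right)}{4} = -7 + \frac{\left(6 + m\right) 2 m}{4} = -7 + \frac{2 m \left(6 + m\right)}{4} = -7 + \frac{m \left(6 + m\right)}{2}$)
$D{\left(h \right)} = -7 + \frac{h^{2}}{2} + 6 h$ ($D{\left(h \right)} = \left(-7 + \frac{h^{2}}{2} + 3 h\right) + h 3 = \left(-7 + \frac{h^{2}}{2} + 3 h\right) + 3 h = -7 + \frac{h^{2}}{2} + 6 h$)
$\frac{43145}{D{\left(171 \right)}} = \frac{43145}{-7 + \frac{171^{2}}{2} + 6 \cdot 171} = \frac{43145}{-7 + \frac{1}{2} \cdot 29241 + 1026} = \frac{43145}{-7 + \frac{29241}{2} + 1026} = \frac{43145}{\frac{31279}{2}} = 43145 \cdot \frac{2}{31279} = \frac{86290}{31279}$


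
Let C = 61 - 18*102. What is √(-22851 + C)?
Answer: I*√24626 ≈ 156.93*I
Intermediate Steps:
C = -1775 (C = 61 - 1836 = -1775)
√(-22851 + C) = √(-22851 - 1775) = √(-24626) = I*√24626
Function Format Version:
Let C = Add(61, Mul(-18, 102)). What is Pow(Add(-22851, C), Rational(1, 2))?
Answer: Mul(I, Pow(24626, Rational(1, 2))) ≈ Mul(156.93, I)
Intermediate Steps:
C = -1775 (C = Add(61, -1836) = -1775)
Pow(Add(-22851, C), Rational(1, 2)) = Pow(Add(-22851, -1775), Rational(1, 2)) = Pow(-24626, Rational(1, 2)) = Mul(I, Pow(24626, Rational(1, 2)))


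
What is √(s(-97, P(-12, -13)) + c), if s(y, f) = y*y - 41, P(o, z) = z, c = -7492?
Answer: 2*√469 ≈ 43.313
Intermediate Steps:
s(y, f) = -41 + y² (s(y, f) = y² - 41 = -41 + y²)
√(s(-97, P(-12, -13)) + c) = √((-41 + (-97)²) - 7492) = √((-41 + 9409) - 7492) = √(9368 - 7492) = √1876 = 2*√469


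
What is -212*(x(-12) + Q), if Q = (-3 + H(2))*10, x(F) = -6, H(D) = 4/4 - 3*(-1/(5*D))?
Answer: 4876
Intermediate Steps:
H(D) = 1 + 3/(5*D) (H(D) = 4*(1/4) - (-3)/(5*D) = 1 + 3/(5*D))
Q = -17 (Q = (-3 + (3/5 + 2)/2)*10 = (-3 + (1/2)*(13/5))*10 = (-3 + 13/10)*10 = -17/10*10 = -17)
-212*(x(-12) + Q) = -212*(-6 - 17) = -212*(-23) = 4876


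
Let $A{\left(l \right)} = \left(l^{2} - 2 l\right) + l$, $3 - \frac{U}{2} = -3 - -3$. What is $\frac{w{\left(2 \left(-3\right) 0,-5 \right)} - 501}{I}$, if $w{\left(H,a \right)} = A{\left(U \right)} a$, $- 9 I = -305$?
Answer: $- \frac{5859}{305} \approx -19.21$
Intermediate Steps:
$I = \frac{305}{9}$ ($I = \left(- \frac{1}{9}\right) \left(-305\right) = \frac{305}{9} \approx 33.889$)
$U = 6$ ($U = 6 - 2 \left(-3 - -3\right) = 6 - 2 \left(-3 + 3\right) = 6 - 0 = 6 + 0 = 6$)
$A{\left(l \right)} = l^{2} - l$
$w{\left(H,a \right)} = 30 a$ ($w{\left(H,a \right)} = 6 \left(-1 + 6\right) a = 6 \cdot 5 a = 30 a$)
$\frac{w{\left(2 \left(-3\right) 0,-5 \right)} - 501}{I} = \frac{30 \left(-5\right) - 501}{\frac{305}{9}} = \left(-150 - 501\right) \frac{9}{305} = \left(-651\right) \frac{9}{305} = - \frac{5859}{305}$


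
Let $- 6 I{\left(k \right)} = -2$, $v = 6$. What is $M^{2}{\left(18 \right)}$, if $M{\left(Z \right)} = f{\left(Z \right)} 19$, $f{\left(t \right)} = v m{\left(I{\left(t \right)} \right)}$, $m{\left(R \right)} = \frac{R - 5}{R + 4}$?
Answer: $\frac{2547216}{169} \approx 15072.0$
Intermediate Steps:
$I{\left(k \right)} = \frac{1}{3}$ ($I{\left(k \right)} = \left(- \frac{1}{6}\right) \left(-2\right) = \frac{1}{3}$)
$m{\left(R \right)} = \frac{-5 + R}{4 + R}$
$f{\left(t \right)} = - \frac{84}{13}$ ($f{\left(t \right)} = 6 \frac{-5 + \frac{1}{3}}{4 + \frac{1}{3}} = 6 \frac{1}{\frac{13}{3}} \left(- \frac{14}{3}\right) = 6 \cdot \frac{3}{13} \left(- \frac{14}{3}\right) = 6 \left(- \frac{14}{13}\right) = - \frac{84}{13}$)
$M{\left(Z \right)} = - \frac{1596}{13}$ ($M{\left(Z \right)} = \left(- \frac{84}{13}\right) 19 = - \frac{1596}{13}$)
$M^{2}{\left(18 \right)} = \left(- \frac{1596}{13}\right)^{2} = \frac{2547216}{169}$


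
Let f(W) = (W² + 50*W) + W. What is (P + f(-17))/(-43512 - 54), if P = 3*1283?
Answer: -3271/43566 ≈ -0.075081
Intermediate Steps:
P = 3849
f(W) = W² + 51*W
(P + f(-17))/(-43512 - 54) = (3849 - 17*(51 - 17))/(-43512 - 54) = (3849 - 17*34)/(-43566) = (3849 - 578)*(-1/43566) = 3271*(-1/43566) = -3271/43566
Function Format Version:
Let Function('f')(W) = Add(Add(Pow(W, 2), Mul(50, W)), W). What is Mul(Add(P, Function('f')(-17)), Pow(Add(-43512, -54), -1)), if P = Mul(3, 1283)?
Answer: Rational(-3271, 43566) ≈ -0.075081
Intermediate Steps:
P = 3849
Function('f')(W) = Add(Pow(W, 2), Mul(51, W))
Mul(Add(P, Function('f')(-17)), Pow(Add(-43512, -54), -1)) = Mul(Add(3849, Mul(-17, Add(51, -17))), Pow(Add(-43512, -54), -1)) = Mul(Add(3849, Mul(-17, 34)), Pow(-43566, -1)) = Mul(Add(3849, -578), Rational(-1, 43566)) = Mul(3271, Rational(-1, 43566)) = Rational(-3271, 43566)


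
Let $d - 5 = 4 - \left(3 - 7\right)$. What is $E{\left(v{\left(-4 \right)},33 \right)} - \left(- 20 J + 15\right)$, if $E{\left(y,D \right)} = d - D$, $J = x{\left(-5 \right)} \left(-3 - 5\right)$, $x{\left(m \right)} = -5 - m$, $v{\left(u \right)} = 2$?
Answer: $-35$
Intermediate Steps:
$J = 0$ ($J = \left(-5 - -5\right) \left(-3 - 5\right) = \left(-5 + 5\right) \left(-8\right) = 0 \left(-8\right) = 0$)
$d = 13$ ($d = 5 + \left(4 - \left(3 - 7\right)\right) = 5 + \left(4 - -4\right) = 5 + \left(4 + 4\right) = 5 + 8 = 13$)
$E{\left(y,D \right)} = 13 - D$
$E{\left(v{\left(-4 \right)},33 \right)} - \left(- 20 J + 15\right) = \left(13 - 33\right) - \left(\left(-20\right) 0 + 15\right) = \left(13 - 33\right) - \left(0 + 15\right) = -20 - 15 = -35$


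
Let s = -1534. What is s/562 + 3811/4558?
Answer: -2425095/1280798 ≈ -1.8934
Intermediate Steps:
s/562 + 3811/4558 = -1534/562 + 3811/4558 = -1534*1/562 + 3811*(1/4558) = -767/281 + 3811/4558 = -2425095/1280798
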